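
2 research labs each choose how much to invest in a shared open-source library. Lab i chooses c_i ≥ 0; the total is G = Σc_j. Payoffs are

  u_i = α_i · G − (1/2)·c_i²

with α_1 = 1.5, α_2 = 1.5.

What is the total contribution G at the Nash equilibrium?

Lab i's FOC: ∂u_i/∂c_i = α_i − c_i = 0, so c_i* = α_i.
NE contributions = (1.5, 1.5); G = 3.

3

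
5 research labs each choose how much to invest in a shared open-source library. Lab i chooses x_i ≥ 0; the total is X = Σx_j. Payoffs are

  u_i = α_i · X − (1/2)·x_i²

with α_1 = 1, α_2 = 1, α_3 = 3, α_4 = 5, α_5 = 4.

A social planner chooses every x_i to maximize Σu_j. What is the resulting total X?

Planner FOC: ∂(Σu_j)/∂x_i = (Σα_j) − x_i = 0, so x_i^SO = Σα_j = 14 for every i; X^SO = 70.

70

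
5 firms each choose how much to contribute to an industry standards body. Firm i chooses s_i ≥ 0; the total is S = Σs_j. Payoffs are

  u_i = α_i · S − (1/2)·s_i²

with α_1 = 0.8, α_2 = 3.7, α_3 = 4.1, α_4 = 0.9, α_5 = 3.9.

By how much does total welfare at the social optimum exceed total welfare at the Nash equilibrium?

292.92

Firm i's FOC: ∂u_i/∂s_i = α_i − s_i = 0, so s_i* = α_i.
NE contributions = (0.8, 3.7, 4.1, 0.9, 3.9); S = 13.4.
W^NE = (Σα)·S − ½Σα_i² = 13.4² − ½·47.16 = 155.98.
Planner sets s_i = Σα_j = 13.4 for every i, so S^SO = 5·13.4 = 67.
W^SO = (Σα)·S^SO − ½·5·(Σα)² = (5/2)·13.4² = 448.9.
Deadweight loss = W^SO − W^NE = 292.92.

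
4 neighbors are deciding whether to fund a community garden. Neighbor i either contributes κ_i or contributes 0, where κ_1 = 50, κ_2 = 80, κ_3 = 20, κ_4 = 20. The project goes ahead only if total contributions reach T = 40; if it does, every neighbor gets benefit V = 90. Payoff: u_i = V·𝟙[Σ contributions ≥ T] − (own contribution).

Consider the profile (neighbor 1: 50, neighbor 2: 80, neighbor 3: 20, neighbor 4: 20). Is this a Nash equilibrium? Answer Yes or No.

No

Total = 170 ≥ 40: provided.
Neighbor 1 (pledges 50, payoff 40): dropping to 0 → total 120, payoff 90. Profitable deviation.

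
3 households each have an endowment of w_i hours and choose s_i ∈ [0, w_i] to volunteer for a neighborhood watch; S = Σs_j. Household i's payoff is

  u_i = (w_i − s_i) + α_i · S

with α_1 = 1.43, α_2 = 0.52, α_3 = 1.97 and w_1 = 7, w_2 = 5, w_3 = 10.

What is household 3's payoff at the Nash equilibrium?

33.49

∂u_i/∂s_i = α_i − 1, so household i contributes w_i if α_i > 1, else 0.
α_i > 1 for i ∈ {1, 3}; NE contributions (7, 0, 10), S = 17.
u_3 = (10 − 10) + 1.97·17 = 33.49.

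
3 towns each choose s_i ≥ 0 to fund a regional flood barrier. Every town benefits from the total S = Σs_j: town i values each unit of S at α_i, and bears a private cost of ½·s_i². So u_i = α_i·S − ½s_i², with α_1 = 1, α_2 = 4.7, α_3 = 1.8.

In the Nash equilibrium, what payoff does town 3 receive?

Town i's FOC: ∂u_i/∂s_i = α_i − s_i = 0, so s_i* = α_i.
NE contributions = (1, 4.7, 1.8); S = 7.5.
u_3 = α_3·S − ½·(s_3)² = 1.8·7.5 − ½·1.8² = 11.88.

11.88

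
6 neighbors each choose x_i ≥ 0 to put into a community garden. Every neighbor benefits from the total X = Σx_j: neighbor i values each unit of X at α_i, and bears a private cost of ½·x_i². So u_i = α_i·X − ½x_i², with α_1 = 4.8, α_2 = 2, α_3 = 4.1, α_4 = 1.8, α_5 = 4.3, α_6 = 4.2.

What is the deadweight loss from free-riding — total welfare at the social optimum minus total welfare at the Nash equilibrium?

940.49

Neighbor i's FOC: ∂u_i/∂x_i = α_i − x_i = 0, so x_i* = α_i.
NE contributions = (4.8, 2, 4.1, 1.8, 4.3, 4.2); X = 21.2.
W^NE = (Σα)·X − ½Σα_i² = 21.2² − ½·83.22 = 407.83.
Planner sets x_i = Σα_j = 21.2 for every i, so X^SO = 6·21.2 = 127.2.
W^SO = (Σα)·X^SO − ½·6·(Σα)² = (6/2)·21.2² = 1348.32.
Deadweight loss = W^SO − W^NE = 940.49.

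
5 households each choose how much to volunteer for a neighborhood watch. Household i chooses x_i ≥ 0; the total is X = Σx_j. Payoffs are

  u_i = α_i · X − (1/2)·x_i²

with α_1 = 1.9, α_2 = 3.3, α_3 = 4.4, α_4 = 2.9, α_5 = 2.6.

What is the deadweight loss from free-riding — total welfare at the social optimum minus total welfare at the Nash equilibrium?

366.53

Household i's FOC: ∂u_i/∂x_i = α_i − x_i = 0, so x_i* = α_i.
NE contributions = (1.9, 3.3, 4.4, 2.9, 2.6); X = 15.1.
W^NE = (Σα)·X − ½Σα_i² = 15.1² − ½·49.03 = 203.495.
Planner sets x_i = Σα_j = 15.1 for every i, so X^SO = 5·15.1 = 75.5.
W^SO = (Σα)·X^SO − ½·5·(Σα)² = (5/2)·15.1² = 570.025.
Deadweight loss = W^SO − W^NE = 366.53.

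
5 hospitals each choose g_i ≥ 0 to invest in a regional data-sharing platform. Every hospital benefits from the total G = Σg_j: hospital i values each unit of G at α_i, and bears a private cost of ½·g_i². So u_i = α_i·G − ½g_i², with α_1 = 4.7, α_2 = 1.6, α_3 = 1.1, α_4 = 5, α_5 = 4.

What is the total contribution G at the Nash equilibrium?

16.4

Hospital i's FOC: ∂u_i/∂g_i = α_i − g_i = 0, so g_i* = α_i.
NE contributions = (4.7, 1.6, 1.1, 5, 4); G = 16.4.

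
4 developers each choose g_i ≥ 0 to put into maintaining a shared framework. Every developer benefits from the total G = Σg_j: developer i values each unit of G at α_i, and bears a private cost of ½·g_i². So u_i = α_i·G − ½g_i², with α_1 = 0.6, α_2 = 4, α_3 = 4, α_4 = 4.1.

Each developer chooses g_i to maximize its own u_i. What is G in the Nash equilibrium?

12.7

Developer i's FOC: ∂u_i/∂g_i = α_i − g_i = 0, so g_i* = α_i.
NE contributions = (0.6, 4, 4, 4.1); G = 12.7.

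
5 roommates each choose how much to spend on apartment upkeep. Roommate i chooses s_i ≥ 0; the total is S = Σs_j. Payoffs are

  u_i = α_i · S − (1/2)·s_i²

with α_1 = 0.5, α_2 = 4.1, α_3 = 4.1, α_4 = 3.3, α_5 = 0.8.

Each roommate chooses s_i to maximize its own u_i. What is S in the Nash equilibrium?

12.8

Roommate i's FOC: ∂u_i/∂s_i = α_i − s_i = 0, so s_i* = α_i.
NE contributions = (0.5, 4.1, 4.1, 3.3, 0.8); S = 12.8.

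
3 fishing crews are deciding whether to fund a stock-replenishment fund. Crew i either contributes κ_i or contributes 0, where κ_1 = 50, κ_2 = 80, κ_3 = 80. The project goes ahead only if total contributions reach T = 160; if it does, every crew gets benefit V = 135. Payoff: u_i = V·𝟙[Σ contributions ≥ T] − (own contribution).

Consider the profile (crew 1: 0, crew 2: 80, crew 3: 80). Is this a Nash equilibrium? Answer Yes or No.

Total = 160 ≥ 160: provided.
Crew 1 (pledges 0, payoff 135): pledging 50 → total 210, payoff 85. No gain.
Crew 2 (pledges 80, payoff 55): dropping to 0 → total 80, payoff 0. No gain.
Crew 3 (pledges 80, payoff 55): dropping to 0 → total 80, payoff 0. No gain.

Yes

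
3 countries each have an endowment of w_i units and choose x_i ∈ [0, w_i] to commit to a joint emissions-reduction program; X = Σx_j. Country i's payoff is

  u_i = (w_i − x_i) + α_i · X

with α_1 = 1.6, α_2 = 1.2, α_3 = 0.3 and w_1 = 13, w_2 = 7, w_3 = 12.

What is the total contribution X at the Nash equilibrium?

20

∂u_i/∂x_i = α_i − 1, so country i contributes w_i if α_i > 1, else 0.
α_i > 1 for i ∈ {1, 2}; NE contributions (13, 7, 0), X = 20.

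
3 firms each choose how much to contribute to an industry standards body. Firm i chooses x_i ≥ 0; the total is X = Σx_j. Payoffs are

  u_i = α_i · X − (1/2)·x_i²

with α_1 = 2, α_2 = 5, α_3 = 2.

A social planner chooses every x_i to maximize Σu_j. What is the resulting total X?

Planner FOC: ∂(Σu_j)/∂x_i = (Σα_j) − x_i = 0, so x_i^SO = Σα_j = 9 for every i; X^SO = 27.

27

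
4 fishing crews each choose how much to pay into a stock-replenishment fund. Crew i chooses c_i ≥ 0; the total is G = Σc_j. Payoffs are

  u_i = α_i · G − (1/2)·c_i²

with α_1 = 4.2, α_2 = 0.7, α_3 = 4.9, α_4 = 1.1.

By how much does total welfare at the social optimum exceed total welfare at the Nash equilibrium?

140.485

Crew i's FOC: ∂u_i/∂c_i = α_i − c_i = 0, so c_i* = α_i.
NE contributions = (4.2, 0.7, 4.9, 1.1); G = 10.9.
W^NE = (Σα)·G − ½Σα_i² = 10.9² − ½·43.35 = 97.135.
Planner sets c_i = Σα_j = 10.9 for every i, so G^SO = 4·10.9 = 43.6.
W^SO = (Σα)·G^SO − ½·4·(Σα)² = (4/2)·10.9² = 237.62.
Deadweight loss = W^SO − W^NE = 140.485.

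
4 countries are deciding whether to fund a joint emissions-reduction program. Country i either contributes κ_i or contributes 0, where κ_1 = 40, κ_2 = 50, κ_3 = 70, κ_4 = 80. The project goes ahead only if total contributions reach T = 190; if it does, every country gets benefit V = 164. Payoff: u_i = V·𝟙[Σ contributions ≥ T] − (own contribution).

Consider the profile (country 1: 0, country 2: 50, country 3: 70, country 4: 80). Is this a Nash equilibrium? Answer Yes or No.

Yes

Total = 200 ≥ 190: provided.
Country 1 (pledges 0, payoff 164): pledging 40 → total 240, payoff 124. No gain.
Country 2 (pledges 50, payoff 114): dropping to 0 → total 150, payoff 0. No gain.
Country 3 (pledges 70, payoff 94): dropping to 0 → total 130, payoff 0. No gain.
Country 4 (pledges 80, payoff 84): dropping to 0 → total 120, payoff 0. No gain.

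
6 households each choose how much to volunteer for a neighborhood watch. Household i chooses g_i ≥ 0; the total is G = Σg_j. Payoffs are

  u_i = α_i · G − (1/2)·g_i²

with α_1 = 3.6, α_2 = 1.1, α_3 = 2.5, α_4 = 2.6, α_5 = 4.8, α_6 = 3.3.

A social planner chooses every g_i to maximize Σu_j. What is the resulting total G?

Planner FOC: ∂(Σu_j)/∂g_i = (Σα_j) − g_i = 0, so g_i^SO = Σα_j = 17.9 for every i; G^SO = 107.4.

107.4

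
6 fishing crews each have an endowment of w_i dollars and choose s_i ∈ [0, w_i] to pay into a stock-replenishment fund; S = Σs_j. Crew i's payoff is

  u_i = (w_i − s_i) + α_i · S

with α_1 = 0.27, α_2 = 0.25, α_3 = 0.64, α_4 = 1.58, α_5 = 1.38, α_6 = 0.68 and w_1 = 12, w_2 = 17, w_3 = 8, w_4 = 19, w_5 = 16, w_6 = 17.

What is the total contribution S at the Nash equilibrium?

∂u_i/∂s_i = α_i − 1, so crew i contributes w_i if α_i > 1, else 0.
α_i > 1 for i ∈ {4, 5}; NE contributions (0, 0, 0, 19, 16, 0), S = 35.

35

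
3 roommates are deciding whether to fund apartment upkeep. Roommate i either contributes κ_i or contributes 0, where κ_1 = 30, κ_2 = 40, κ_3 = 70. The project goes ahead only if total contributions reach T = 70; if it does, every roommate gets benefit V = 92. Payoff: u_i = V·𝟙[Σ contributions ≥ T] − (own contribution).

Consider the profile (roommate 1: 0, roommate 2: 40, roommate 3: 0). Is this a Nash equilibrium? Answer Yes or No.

Total = 40 < 70: not provided.
Roommate 1 (pledges 0, payoff 0): pledging 30 → total 70, payoff 62. Profitable deviation.

No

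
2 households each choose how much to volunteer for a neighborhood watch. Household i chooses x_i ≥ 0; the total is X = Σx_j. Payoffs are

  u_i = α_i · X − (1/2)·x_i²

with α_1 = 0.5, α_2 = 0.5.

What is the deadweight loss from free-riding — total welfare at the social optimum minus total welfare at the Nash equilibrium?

Household i's FOC: ∂u_i/∂x_i = α_i − x_i = 0, so x_i* = α_i.
NE contributions = (0.5, 0.5); X = 1.
W^NE = (Σα)·X − ½Σα_i² = 1² − ½·0.5 = 0.75.
Planner sets x_i = Σα_j = 1 for every i, so X^SO = 2·1 = 2.
W^SO = (Σα)·X^SO − ½·2·(Σα)² = (2/2)·1² = 1.
Deadweight loss = W^SO − W^NE = 0.25.

0.25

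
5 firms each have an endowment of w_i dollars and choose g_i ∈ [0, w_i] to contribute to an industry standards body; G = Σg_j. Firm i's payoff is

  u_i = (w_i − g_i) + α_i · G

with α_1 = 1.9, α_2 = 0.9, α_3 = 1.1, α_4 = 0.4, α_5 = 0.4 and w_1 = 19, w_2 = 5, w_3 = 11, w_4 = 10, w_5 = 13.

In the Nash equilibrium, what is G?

30

∂u_i/∂g_i = α_i − 1, so firm i contributes w_i if α_i > 1, else 0.
α_i > 1 for i ∈ {1, 3}; NE contributions (19, 0, 11, 0, 0), G = 30.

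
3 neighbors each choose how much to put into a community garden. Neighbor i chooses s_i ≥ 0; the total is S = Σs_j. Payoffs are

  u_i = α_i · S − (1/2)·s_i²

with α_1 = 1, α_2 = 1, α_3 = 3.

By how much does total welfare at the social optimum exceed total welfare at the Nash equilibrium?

18

Neighbor i's FOC: ∂u_i/∂s_i = α_i − s_i = 0, so s_i* = α_i.
NE contributions = (1, 1, 3); S = 5.
W^NE = (Σα)·S − ½Σα_i² = 5² − ½·11 = 19.5.
Planner sets s_i = Σα_j = 5 for every i, so S^SO = 3·5 = 15.
W^SO = (Σα)·S^SO − ½·3·(Σα)² = (3/2)·5² = 37.5.
Deadweight loss = W^SO − W^NE = 18.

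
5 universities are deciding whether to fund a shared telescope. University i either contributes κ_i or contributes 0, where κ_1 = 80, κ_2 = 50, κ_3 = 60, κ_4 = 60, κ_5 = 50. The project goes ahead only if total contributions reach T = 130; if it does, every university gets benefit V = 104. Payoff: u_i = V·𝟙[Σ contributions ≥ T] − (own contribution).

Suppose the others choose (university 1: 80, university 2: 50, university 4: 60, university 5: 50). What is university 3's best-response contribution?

0

Others' total = 240 ≥ 130; contributing adds cost 60 for no extra benefit.
Best response: 0.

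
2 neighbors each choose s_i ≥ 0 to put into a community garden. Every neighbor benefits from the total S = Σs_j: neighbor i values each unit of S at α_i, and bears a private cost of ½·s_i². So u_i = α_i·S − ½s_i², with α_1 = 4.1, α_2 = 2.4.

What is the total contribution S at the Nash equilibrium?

6.5

Neighbor i's FOC: ∂u_i/∂s_i = α_i − s_i = 0, so s_i* = α_i.
NE contributions = (4.1, 2.4); S = 6.5.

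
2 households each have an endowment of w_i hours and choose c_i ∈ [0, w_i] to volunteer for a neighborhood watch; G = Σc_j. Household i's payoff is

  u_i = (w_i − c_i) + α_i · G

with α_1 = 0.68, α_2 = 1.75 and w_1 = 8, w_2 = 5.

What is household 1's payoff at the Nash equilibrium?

11.4

∂u_i/∂c_i = α_i − 1, so household i contributes w_i if α_i > 1, else 0.
α_i > 1 for i ∈ {2}; NE contributions (0, 5), G = 5.
u_1 = (8 − 0) + 0.68·5 = 11.4.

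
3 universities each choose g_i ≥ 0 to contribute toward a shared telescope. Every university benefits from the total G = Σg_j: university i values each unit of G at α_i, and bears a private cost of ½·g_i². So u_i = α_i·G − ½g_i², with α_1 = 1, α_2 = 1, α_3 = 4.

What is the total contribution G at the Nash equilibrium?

University i's FOC: ∂u_i/∂g_i = α_i − g_i = 0, so g_i* = α_i.
NE contributions = (1, 1, 4); G = 6.

6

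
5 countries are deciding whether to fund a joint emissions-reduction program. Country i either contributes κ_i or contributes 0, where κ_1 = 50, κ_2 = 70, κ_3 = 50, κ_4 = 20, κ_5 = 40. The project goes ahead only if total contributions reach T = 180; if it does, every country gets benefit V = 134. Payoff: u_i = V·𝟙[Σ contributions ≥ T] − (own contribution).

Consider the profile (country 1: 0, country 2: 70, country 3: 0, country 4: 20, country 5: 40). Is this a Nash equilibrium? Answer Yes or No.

Total = 130 < 180: not provided.
Country 1 (pledges 0, payoff 0): pledging 50 → total 180, payoff 84. Profitable deviation.

No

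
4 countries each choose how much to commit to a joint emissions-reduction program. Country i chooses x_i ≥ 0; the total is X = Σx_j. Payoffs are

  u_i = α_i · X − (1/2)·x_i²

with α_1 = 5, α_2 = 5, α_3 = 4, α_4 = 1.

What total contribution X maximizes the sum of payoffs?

Planner FOC: ∂(Σu_j)/∂x_i = (Σα_j) − x_i = 0, so x_i^SO = Σα_j = 15 for every i; X^SO = 60.

60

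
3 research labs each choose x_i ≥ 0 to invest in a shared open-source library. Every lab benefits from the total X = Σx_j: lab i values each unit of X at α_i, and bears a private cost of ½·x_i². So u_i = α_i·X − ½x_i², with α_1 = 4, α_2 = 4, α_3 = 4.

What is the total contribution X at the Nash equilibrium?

Lab i's FOC: ∂u_i/∂x_i = α_i − x_i = 0, so x_i* = α_i.
NE contributions = (4, 4, 4); X = 12.

12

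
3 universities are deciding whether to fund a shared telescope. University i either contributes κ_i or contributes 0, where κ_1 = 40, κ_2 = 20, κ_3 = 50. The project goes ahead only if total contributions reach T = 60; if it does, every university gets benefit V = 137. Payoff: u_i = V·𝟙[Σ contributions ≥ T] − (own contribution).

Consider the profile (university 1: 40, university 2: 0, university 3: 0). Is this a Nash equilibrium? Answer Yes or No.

No

Total = 40 < 60: not provided.
University 1 (pledges 40, payoff -40): dropping to 0 → total 0, payoff 0. Profitable deviation.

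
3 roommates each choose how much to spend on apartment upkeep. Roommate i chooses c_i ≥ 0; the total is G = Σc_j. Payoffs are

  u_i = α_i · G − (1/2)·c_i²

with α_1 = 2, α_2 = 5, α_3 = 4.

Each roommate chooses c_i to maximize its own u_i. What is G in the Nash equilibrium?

Roommate i's FOC: ∂u_i/∂c_i = α_i − c_i = 0, so c_i* = α_i.
NE contributions = (2, 5, 4); G = 11.

11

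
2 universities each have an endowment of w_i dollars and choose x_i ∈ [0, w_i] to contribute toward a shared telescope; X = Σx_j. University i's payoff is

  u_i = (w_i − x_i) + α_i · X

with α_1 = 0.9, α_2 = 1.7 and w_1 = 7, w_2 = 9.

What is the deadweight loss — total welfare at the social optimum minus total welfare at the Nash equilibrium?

11.2

∂u_i/∂x_i = α_i − 1, so university i contributes w_i if α_i > 1, else 0.
α_i > 1 for i ∈ {2}; NE contributions (0, 9), X = 9.
W^NE = Σw_i − X^NE + (Σα_i)·X^NE = 16 + 1.6·9 = 30.4.
Planner: ∂(Σu_j)/∂x_i = Σα_j − 1 = 1.6 > 0, so everyone contributes w_i; X^SO = 16, W^SO = 16 + 1.6·16 = 41.6.
Deadweight loss = 11.2.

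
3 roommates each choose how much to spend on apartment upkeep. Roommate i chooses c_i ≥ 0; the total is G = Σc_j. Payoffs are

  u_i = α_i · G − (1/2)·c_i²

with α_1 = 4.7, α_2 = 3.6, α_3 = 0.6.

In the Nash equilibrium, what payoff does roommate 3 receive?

Roommate i's FOC: ∂u_i/∂c_i = α_i − c_i = 0, so c_i* = α_i.
NE contributions = (4.7, 3.6, 0.6); G = 8.9.
u_3 = α_3·G − ½·(c_3)² = 0.6·8.9 − ½·0.6² = 5.16.

5.16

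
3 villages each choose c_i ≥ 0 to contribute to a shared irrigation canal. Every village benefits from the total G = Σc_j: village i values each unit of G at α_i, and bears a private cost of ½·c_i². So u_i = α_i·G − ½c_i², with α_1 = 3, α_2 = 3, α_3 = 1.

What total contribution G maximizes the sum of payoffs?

Planner FOC: ∂(Σu_j)/∂c_i = (Σα_j) − c_i = 0, so c_i^SO = Σα_j = 7 for every i; G^SO = 21.

21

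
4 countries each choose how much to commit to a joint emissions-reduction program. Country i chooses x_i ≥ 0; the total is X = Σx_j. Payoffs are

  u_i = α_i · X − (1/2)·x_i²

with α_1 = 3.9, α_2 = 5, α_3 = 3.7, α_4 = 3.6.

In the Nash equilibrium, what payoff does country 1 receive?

55.575

Country i's FOC: ∂u_i/∂x_i = α_i − x_i = 0, so x_i* = α_i.
NE contributions = (3.9, 5, 3.7, 3.6); X = 16.2.
u_1 = α_1·X − ½·(x_1)² = 3.9·16.2 − ½·3.9² = 55.575.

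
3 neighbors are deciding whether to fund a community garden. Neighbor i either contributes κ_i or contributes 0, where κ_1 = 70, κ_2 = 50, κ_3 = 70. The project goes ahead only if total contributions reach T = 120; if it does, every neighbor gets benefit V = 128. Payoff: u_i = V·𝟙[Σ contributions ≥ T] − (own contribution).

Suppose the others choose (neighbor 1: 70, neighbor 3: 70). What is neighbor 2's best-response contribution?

0

Others' total = 140 ≥ 120; contributing adds cost 50 for no extra benefit.
Best response: 0.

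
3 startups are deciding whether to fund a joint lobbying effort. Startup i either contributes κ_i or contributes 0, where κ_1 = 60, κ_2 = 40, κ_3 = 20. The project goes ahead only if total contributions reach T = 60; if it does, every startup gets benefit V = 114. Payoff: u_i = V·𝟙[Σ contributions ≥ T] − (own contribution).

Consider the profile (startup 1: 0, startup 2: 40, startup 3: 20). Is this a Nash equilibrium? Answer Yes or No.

Yes

Total = 60 ≥ 60: provided.
Startup 1 (pledges 0, payoff 114): pledging 60 → total 120, payoff 54. No gain.
Startup 2 (pledges 40, payoff 74): dropping to 0 → total 20, payoff 0. No gain.
Startup 3 (pledges 20, payoff 94): dropping to 0 → total 40, payoff 0. No gain.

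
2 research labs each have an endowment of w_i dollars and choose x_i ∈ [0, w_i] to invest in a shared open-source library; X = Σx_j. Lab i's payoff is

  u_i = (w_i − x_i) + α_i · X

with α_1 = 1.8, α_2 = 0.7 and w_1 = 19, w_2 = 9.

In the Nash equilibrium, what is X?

∂u_i/∂x_i = α_i − 1, so lab i contributes w_i if α_i > 1, else 0.
α_i > 1 for i ∈ {1}; NE contributions (19, 0), X = 19.

19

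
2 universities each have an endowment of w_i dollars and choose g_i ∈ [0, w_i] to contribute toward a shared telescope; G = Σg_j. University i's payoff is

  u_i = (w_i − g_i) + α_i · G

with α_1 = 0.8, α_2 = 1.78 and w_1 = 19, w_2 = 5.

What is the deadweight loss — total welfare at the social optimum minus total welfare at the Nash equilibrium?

∂u_i/∂g_i = α_i − 1, so university i contributes w_i if α_i > 1, else 0.
α_i > 1 for i ∈ {2}; NE contributions (0, 5), G = 5.
W^NE = Σw_i − G^NE + (Σα_i)·G^NE = 24 + 1.58·5 = 31.9.
Planner: ∂(Σu_j)/∂g_i = Σα_j − 1 = 1.58 > 0, so everyone contributes w_i; G^SO = 24, W^SO = 24 + 1.58·24 = 61.92.
Deadweight loss = 30.02.

30.02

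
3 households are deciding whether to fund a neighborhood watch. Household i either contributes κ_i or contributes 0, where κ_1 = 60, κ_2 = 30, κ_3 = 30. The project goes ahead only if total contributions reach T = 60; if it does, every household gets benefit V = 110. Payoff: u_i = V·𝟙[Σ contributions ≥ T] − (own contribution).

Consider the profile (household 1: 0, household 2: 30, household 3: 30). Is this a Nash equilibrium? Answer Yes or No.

Total = 60 ≥ 60: provided.
Household 1 (pledges 0, payoff 110): pledging 60 → total 120, payoff 50. No gain.
Household 2 (pledges 30, payoff 80): dropping to 0 → total 30, payoff 0. No gain.
Household 3 (pledges 30, payoff 80): dropping to 0 → total 30, payoff 0. No gain.

Yes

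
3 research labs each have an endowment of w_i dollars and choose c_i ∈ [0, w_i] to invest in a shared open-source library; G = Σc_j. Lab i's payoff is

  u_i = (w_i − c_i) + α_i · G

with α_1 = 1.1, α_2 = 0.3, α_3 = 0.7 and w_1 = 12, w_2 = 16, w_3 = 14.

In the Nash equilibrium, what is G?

12

∂u_i/∂c_i = α_i − 1, so lab i contributes w_i if α_i > 1, else 0.
α_i > 1 for i ∈ {1}; NE contributions (12, 0, 0), G = 12.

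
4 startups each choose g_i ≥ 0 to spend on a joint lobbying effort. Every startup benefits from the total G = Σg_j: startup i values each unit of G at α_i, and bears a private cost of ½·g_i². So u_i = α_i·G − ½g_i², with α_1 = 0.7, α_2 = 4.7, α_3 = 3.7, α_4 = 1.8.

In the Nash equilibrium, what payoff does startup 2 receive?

40.185

Startup i's FOC: ∂u_i/∂g_i = α_i − g_i = 0, so g_i* = α_i.
NE contributions = (0.7, 4.7, 3.7, 1.8); G = 10.9.
u_2 = α_2·G − ½·(g_2)² = 4.7·10.9 − ½·4.7² = 40.185.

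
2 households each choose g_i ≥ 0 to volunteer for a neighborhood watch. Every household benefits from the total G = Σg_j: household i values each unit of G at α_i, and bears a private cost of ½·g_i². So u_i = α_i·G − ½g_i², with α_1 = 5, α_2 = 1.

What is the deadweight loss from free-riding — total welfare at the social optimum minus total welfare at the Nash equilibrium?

Household i's FOC: ∂u_i/∂g_i = α_i − g_i = 0, so g_i* = α_i.
NE contributions = (5, 1); G = 6.
W^NE = (Σα)·G − ½Σα_i² = 6² − ½·26 = 23.
Planner sets g_i = Σα_j = 6 for every i, so G^SO = 2·6 = 12.
W^SO = (Σα)·G^SO − ½·2·(Σα)² = (2/2)·6² = 36.
Deadweight loss = W^SO − W^NE = 13.

13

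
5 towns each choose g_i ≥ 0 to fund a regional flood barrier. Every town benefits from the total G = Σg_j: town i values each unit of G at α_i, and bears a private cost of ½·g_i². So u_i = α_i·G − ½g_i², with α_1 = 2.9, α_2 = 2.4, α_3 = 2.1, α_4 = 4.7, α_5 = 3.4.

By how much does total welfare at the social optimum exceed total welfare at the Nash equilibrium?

386.49

Town i's FOC: ∂u_i/∂g_i = α_i − g_i = 0, so g_i* = α_i.
NE contributions = (2.9, 2.4, 2.1, 4.7, 3.4); G = 15.5.
W^NE = (Σα)·G − ½Σα_i² = 15.5² − ½·52.23 = 214.135.
Planner sets g_i = Σα_j = 15.5 for every i, so G^SO = 5·15.5 = 77.5.
W^SO = (Σα)·G^SO − ½·5·(Σα)² = (5/2)·15.5² = 600.625.
Deadweight loss = W^SO − W^NE = 386.49.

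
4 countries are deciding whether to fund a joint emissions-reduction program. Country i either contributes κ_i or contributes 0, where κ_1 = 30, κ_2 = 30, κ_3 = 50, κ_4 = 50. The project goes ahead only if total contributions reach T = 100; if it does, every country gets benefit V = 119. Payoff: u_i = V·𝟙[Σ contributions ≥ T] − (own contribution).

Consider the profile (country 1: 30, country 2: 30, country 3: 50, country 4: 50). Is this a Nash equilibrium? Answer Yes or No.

Total = 160 ≥ 100: provided.
Country 1 (pledges 30, payoff 89): dropping to 0 → total 130, payoff 119. Profitable deviation.

No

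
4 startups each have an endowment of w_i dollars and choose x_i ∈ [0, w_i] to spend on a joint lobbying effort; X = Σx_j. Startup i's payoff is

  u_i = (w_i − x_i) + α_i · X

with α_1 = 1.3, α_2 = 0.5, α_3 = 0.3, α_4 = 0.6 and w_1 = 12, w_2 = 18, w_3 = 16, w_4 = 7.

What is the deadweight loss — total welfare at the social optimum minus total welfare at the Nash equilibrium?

∂u_i/∂x_i = α_i − 1, so startup i contributes w_i if α_i > 1, else 0.
α_i > 1 for i ∈ {1}; NE contributions (12, 0, 0, 0), X = 12.
W^NE = Σw_i − X^NE + (Σα_i)·X^NE = 53 + 1.7·12 = 73.4.
Planner: ∂(Σu_j)/∂x_i = Σα_j − 1 = 1.7 > 0, so everyone contributes w_i; X^SO = 53, W^SO = 53 + 1.7·53 = 143.1.
Deadweight loss = 69.7.

69.7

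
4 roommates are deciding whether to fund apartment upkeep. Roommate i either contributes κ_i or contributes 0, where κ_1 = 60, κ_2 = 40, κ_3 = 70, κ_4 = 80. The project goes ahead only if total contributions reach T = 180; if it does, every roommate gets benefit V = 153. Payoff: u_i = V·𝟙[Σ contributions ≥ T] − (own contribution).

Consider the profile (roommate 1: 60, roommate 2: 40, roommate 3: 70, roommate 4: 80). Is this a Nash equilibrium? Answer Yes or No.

No

Total = 250 ≥ 180: provided.
Roommate 1 (pledges 60, payoff 93): dropping to 0 → total 190, payoff 153. Profitable deviation.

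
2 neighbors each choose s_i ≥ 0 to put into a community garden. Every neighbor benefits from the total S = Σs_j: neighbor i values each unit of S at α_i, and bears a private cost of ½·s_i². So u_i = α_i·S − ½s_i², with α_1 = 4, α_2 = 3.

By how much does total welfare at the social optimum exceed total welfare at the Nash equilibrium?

12.5

Neighbor i's FOC: ∂u_i/∂s_i = α_i − s_i = 0, so s_i* = α_i.
NE contributions = (4, 3); S = 7.
W^NE = (Σα)·S − ½Σα_i² = 7² − ½·25 = 36.5.
Planner sets s_i = Σα_j = 7 for every i, so S^SO = 2·7 = 14.
W^SO = (Σα)·S^SO − ½·2·(Σα)² = (2/2)·7² = 49.
Deadweight loss = W^SO − W^NE = 12.5.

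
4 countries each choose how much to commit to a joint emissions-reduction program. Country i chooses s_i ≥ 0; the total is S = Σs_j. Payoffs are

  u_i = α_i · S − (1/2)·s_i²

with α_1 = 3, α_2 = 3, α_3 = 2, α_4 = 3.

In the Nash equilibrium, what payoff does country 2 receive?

Country i's FOC: ∂u_i/∂s_i = α_i − s_i = 0, so s_i* = α_i.
NE contributions = (3, 3, 2, 3); S = 11.
u_2 = α_2·S − ½·(s_2)² = 3·11 − ½·3² = 28.5.

28.5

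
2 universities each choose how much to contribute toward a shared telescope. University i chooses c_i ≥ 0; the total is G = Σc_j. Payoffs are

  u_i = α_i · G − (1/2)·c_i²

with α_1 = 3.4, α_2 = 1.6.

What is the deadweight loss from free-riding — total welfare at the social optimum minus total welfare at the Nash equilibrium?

University i's FOC: ∂u_i/∂c_i = α_i − c_i = 0, so c_i* = α_i.
NE contributions = (3.4, 1.6); G = 5.
W^NE = (Σα)·G − ½Σα_i² = 5² − ½·14.12 = 17.94.
Planner sets c_i = Σα_j = 5 for every i, so G^SO = 2·5 = 10.
W^SO = (Σα)·G^SO − ½·2·(Σα)² = (2/2)·5² = 25.
Deadweight loss = W^SO − W^NE = 7.06.

7.06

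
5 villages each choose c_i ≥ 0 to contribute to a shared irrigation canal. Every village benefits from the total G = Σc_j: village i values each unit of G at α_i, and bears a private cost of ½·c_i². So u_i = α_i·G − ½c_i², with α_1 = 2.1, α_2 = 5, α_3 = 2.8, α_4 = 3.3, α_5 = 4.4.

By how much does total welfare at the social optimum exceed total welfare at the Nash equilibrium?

Village i's FOC: ∂u_i/∂c_i = α_i − c_i = 0, so c_i* = α_i.
NE contributions = (2.1, 5, 2.8, 3.3, 4.4); G = 17.6.
W^NE = (Σα)·G − ½Σα_i² = 17.6² − ½·67.5 = 276.01.
Planner sets c_i = Σα_j = 17.6 for every i, so G^SO = 5·17.6 = 88.
W^SO = (Σα)·G^SO − ½·5·(Σα)² = (5/2)·17.6² = 774.4.
Deadweight loss = W^SO − W^NE = 498.39.

498.39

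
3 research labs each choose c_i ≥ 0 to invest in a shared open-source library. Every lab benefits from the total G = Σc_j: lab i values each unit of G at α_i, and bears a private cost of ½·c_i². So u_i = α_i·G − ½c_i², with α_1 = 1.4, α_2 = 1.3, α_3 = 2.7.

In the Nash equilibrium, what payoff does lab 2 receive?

Lab i's FOC: ∂u_i/∂c_i = α_i − c_i = 0, so c_i* = α_i.
NE contributions = (1.4, 1.3, 2.7); G = 5.4.
u_2 = α_2·G − ½·(c_2)² = 1.3·5.4 − ½·1.3² = 6.175.

6.175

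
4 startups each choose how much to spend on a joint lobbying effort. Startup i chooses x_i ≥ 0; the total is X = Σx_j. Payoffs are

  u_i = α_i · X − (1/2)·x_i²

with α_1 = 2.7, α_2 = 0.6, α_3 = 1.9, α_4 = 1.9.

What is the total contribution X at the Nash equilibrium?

7.1

Startup i's FOC: ∂u_i/∂x_i = α_i − x_i = 0, so x_i* = α_i.
NE contributions = (2.7, 0.6, 1.9, 1.9); X = 7.1.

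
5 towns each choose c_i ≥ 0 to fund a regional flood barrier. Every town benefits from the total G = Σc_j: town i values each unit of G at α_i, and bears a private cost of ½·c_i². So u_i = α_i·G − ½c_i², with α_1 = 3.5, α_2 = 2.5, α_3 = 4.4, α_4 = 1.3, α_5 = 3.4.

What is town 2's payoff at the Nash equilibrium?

34.625

Town i's FOC: ∂u_i/∂c_i = α_i − c_i = 0, so c_i* = α_i.
NE contributions = (3.5, 2.5, 4.4, 1.3, 3.4); G = 15.1.
u_2 = α_2·G − ½·(c_2)² = 2.5·15.1 − ½·2.5² = 34.625.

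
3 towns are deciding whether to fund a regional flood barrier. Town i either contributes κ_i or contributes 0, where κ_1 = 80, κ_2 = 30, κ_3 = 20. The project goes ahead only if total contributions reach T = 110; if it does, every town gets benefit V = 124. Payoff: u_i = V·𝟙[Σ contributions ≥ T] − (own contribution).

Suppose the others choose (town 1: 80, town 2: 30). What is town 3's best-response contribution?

0

Others' total = 110 ≥ 110; contributing adds cost 20 for no extra benefit.
Best response: 0.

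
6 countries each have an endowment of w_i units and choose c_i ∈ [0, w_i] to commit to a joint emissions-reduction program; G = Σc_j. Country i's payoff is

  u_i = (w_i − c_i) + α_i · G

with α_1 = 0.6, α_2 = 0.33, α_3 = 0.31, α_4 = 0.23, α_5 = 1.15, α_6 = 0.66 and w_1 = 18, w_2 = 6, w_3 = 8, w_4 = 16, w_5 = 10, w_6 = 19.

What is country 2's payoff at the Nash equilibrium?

9.3

∂u_i/∂c_i = α_i − 1, so country i contributes w_i if α_i > 1, else 0.
α_i > 1 for i ∈ {5}; NE contributions (0, 0, 0, 0, 10, 0), G = 10.
u_2 = (6 − 0) + 0.33·10 = 9.3.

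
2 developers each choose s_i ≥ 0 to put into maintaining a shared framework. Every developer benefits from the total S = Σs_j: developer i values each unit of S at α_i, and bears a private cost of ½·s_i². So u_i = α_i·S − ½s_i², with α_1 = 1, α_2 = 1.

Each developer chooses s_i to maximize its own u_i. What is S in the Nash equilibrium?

Developer i's FOC: ∂u_i/∂s_i = α_i − s_i = 0, so s_i* = α_i.
NE contributions = (1, 1); S = 2.

2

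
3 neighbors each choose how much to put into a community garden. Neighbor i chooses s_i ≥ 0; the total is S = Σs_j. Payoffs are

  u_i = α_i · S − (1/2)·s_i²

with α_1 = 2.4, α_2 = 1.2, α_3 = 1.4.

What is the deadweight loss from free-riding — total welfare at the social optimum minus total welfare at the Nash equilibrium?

17.08

Neighbor i's FOC: ∂u_i/∂s_i = α_i − s_i = 0, so s_i* = α_i.
NE contributions = (2.4, 1.2, 1.4); S = 5.
W^NE = (Σα)·S − ½Σα_i² = 5² − ½·9.16 = 20.42.
Planner sets s_i = Σα_j = 5 for every i, so S^SO = 3·5 = 15.
W^SO = (Σα)·S^SO − ½·3·(Σα)² = (3/2)·5² = 37.5.
Deadweight loss = W^SO − W^NE = 17.08.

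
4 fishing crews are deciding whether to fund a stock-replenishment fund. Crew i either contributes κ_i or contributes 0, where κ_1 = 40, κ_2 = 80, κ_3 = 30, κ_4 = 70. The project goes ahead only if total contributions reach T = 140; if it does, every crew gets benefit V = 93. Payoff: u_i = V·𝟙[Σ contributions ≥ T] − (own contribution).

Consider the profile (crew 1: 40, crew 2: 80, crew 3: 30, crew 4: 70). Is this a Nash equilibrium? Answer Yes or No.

Total = 220 ≥ 140: provided.
Crew 1 (pledges 40, payoff 53): dropping to 0 → total 180, payoff 93. Profitable deviation.

No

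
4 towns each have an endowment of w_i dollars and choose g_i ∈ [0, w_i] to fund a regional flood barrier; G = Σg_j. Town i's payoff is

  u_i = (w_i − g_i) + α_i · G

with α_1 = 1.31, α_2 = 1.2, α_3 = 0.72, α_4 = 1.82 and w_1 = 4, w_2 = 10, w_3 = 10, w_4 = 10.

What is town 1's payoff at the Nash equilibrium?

31.44

∂u_i/∂g_i = α_i − 1, so town i contributes w_i if α_i > 1, else 0.
α_i > 1 for i ∈ {1, 2, 4}; NE contributions (4, 10, 0, 10), G = 24.
u_1 = (4 − 4) + 1.31·24 = 31.44.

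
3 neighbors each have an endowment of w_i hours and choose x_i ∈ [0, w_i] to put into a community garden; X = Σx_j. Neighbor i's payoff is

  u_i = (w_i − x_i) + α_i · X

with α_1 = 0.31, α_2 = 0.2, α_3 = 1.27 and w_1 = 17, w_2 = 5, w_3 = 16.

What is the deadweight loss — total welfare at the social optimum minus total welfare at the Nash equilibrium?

∂u_i/∂x_i = α_i − 1, so neighbor i contributes w_i if α_i > 1, else 0.
α_i > 1 for i ∈ {3}; NE contributions (0, 0, 16), X = 16.
W^NE = Σw_i − X^NE + (Σα_i)·X^NE = 38 + 0.78·16 = 50.48.
Planner: ∂(Σu_j)/∂x_i = Σα_j − 1 = 0.78 > 0, so everyone contributes w_i; X^SO = 38, W^SO = 38 + 0.78·38 = 67.64.
Deadweight loss = 17.16.

17.16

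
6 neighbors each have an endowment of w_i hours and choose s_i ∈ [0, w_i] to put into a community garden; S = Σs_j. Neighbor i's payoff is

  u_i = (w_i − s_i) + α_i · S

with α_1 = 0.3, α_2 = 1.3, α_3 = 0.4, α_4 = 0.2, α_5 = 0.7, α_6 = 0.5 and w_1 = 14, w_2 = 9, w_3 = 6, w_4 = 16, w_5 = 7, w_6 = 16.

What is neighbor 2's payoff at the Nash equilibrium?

∂u_i/∂s_i = α_i − 1, so neighbor i contributes w_i if α_i > 1, else 0.
α_i > 1 for i ∈ {2}; NE contributions (0, 9, 0, 0, 0, 0), S = 9.
u_2 = (9 − 9) + 1.3·9 = 11.7.

11.7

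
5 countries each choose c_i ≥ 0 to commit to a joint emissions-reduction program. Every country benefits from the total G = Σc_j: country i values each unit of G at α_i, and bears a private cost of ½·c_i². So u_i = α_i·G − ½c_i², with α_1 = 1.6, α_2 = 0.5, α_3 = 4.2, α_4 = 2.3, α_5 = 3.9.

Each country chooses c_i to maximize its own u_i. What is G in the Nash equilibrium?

Country i's FOC: ∂u_i/∂c_i = α_i − c_i = 0, so c_i* = α_i.
NE contributions = (1.6, 0.5, 4.2, 2.3, 3.9); G = 12.5.

12.5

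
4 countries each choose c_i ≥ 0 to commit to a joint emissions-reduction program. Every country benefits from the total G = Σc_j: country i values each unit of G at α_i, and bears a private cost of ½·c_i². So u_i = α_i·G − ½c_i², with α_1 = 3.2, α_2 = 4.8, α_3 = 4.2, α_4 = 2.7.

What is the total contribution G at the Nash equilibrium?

14.9

Country i's FOC: ∂u_i/∂c_i = α_i − c_i = 0, so c_i* = α_i.
NE contributions = (3.2, 4.8, 4.2, 2.7); G = 14.9.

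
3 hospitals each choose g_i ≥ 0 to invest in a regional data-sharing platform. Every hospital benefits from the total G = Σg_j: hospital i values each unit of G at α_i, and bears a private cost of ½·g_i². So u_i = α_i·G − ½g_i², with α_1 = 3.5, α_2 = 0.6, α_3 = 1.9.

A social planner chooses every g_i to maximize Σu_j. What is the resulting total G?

Planner FOC: ∂(Σu_j)/∂g_i = (Σα_j) − g_i = 0, so g_i^SO = Σα_j = 6 for every i; G^SO = 18.

18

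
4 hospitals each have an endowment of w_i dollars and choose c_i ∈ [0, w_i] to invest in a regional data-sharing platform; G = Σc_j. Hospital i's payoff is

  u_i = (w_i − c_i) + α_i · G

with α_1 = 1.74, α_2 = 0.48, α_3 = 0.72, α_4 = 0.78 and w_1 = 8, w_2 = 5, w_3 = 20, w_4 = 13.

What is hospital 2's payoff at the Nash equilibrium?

8.84

∂u_i/∂c_i = α_i − 1, so hospital i contributes w_i if α_i > 1, else 0.
α_i > 1 for i ∈ {1}; NE contributions (8, 0, 0, 0), G = 8.
u_2 = (5 − 0) + 0.48·8 = 8.84.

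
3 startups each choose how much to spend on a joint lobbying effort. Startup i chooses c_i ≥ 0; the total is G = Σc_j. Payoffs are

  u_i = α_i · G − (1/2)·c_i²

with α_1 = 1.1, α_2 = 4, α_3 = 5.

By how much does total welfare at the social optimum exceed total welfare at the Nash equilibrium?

72.11

Startup i's FOC: ∂u_i/∂c_i = α_i − c_i = 0, so c_i* = α_i.
NE contributions = (1.1, 4, 5); G = 10.1.
W^NE = (Σα)·G − ½Σα_i² = 10.1² − ½·42.21 = 80.905.
Planner sets c_i = Σα_j = 10.1 for every i, so G^SO = 3·10.1 = 30.3.
W^SO = (Σα)·G^SO − ½·3·(Σα)² = (3/2)·10.1² = 153.015.
Deadweight loss = W^SO − W^NE = 72.11.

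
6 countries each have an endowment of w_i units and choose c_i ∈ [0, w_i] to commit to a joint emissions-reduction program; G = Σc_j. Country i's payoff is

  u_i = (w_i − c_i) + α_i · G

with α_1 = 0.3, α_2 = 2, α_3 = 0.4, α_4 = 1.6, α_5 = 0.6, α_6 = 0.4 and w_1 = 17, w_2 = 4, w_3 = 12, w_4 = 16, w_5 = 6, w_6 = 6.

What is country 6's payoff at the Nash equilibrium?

14

∂u_i/∂c_i = α_i − 1, so country i contributes w_i if α_i > 1, else 0.
α_i > 1 for i ∈ {2, 4}; NE contributions (0, 4, 0, 16, 0, 0), G = 20.
u_6 = (6 − 0) + 0.4·20 = 14.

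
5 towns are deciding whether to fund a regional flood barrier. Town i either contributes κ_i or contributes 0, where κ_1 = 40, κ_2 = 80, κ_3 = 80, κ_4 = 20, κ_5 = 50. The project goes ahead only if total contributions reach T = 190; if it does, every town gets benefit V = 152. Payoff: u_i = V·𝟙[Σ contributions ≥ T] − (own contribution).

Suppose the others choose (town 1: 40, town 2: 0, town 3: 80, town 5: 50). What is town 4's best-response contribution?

20

Others' total = 170. Contributing 20 brings total to 190 ≥ 190: gain V − κ_4 = 132.
Best response: 20.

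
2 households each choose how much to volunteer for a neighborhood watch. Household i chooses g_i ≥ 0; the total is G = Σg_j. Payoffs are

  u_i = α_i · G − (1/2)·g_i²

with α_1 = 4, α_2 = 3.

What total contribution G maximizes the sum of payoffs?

Planner FOC: ∂(Σu_j)/∂g_i = (Σα_j) − g_i = 0, so g_i^SO = Σα_j = 7 for every i; G^SO = 14.

14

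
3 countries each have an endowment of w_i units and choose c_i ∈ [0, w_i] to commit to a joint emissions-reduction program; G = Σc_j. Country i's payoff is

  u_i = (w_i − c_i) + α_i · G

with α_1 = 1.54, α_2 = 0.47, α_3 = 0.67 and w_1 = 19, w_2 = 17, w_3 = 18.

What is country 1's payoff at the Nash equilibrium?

29.26

∂u_i/∂c_i = α_i − 1, so country i contributes w_i if α_i > 1, else 0.
α_i > 1 for i ∈ {1}; NE contributions (19, 0, 0), G = 19.
u_1 = (19 − 19) + 1.54·19 = 29.26.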